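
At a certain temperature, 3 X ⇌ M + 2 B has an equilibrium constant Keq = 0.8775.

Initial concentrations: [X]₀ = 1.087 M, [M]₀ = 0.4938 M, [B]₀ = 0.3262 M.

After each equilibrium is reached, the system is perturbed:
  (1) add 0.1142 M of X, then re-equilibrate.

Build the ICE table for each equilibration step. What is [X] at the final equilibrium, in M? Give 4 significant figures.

[X]_eq = 0.6936 M

Q₀ = 0.04091 vs Keq = 0.8775 ⇒ Q<K, forward
Step 1:
                    X           M           B
  Initial       1.087      0.4938      0.3262
  Change      -0.4354      0.1451      0.2902
  Equil        0.6516      0.6389      0.6164
  solve Keq expr → x = 0.1451; check Q = 0.8775
Then add 0.1142 M of X.
Step 2:
                    X           M           B
  Initial      0.7658      0.6389      0.6164
  Change     -0.07221     0.02407     0.04814
  Equil        0.6936       0.663      0.6646
  solve Keq expr → x = 0.02407; check Q = 0.8775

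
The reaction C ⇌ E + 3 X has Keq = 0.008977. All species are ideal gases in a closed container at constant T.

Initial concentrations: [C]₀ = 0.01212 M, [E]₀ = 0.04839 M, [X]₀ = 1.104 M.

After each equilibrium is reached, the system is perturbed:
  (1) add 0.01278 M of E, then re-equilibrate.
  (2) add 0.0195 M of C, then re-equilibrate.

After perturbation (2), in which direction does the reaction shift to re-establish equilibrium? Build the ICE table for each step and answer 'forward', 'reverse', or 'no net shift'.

Direction: forward

Q₀ = 5.372 vs Keq = 0.008977 ⇒ Q>K, reverse
Step 1:
                    C           E           X
  init        0.01212     0.04839       1.104
  Δ           0.04778    -0.04778     -0.1434
  eq           0.0599  6.0658e-04      0.9606
  solve Keq expr → x = -0.04778; check Q = 0.008977
Then add 0.01278 M of E.
Step 2:
                    C           E           X
  init         0.0599     0.01339      0.9606
  Δ           0.01256    -0.01256    -0.03768
  eq          0.07246  8.2733e-04       0.923
  solve Keq expr → x = -0.01256; check Q = 0.008977
Then add 0.0195 M of C.
Step 3:
                    C           E           X
  init        0.09196  8.2733e-04       0.923
  Δ       -2.1793e-04  2.1793e-04  6.5378e-04
  eq          0.09174    0.001045      0.9236
  solve Keq expr → x = 2.1793e-04; check Q = 0.008977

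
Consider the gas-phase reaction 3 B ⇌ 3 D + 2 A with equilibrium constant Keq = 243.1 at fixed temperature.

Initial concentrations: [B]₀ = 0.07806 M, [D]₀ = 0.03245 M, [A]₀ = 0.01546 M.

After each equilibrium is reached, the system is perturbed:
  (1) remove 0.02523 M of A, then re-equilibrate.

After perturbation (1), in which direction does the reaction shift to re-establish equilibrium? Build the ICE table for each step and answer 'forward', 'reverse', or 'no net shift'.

Direction: forward

Q₀ = 1.7170e-05 vs Keq = 243.1 ⇒ Q<K, forward
Step 1:
                   B          D          A
  I          0.07806    0.03245    0.01546
  C         -0.07525    0.07525    0.05017
  E         0.002808     0.1077    0.06563
  solve Keq expr → x = 0.02508; check Q = 243.1
Then remove 0.02523 M of A.
Step 2:
                   B          D          A
  I         0.002808     0.1077     0.0404
  C       -7.4519e-04 7.4519e-04 4.9679e-04
  E         0.002063     0.1084    0.04089
  solve Keq expr → x = 2.4840e-04; check Q = 243.1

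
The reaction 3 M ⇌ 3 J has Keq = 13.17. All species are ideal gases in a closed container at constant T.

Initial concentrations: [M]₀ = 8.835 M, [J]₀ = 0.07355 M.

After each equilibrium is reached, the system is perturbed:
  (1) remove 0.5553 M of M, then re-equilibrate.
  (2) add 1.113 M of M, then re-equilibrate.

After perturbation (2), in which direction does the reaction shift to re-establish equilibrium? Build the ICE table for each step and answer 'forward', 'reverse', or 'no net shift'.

Q₀ = 5.7694e-07 vs Keq = 13.17 ⇒ Q<K, forward
Step 1:
                    M           J
  Initial       8.835     0.07355
  Change       -6.185       6.185
  Equil          2.65       6.258
  solve Keq expr → x = 2.062; check Q = 13.17
Then remove 0.5553 M of M.
Step 2:
                    M           J
  Initial       2.095       6.258
  Change       0.3901     -0.3901
  Equil         2.485       5.868
  solve Keq expr → x = -0.13; check Q = 13.17
Then add 1.113 M of M.
Step 3:
                    M           J
  Initial       3.598       5.868
  Change      -0.7819      0.7819
  Equil         2.816        6.65
  solve Keq expr → x = 0.2606; check Q = 13.17

Direction: forward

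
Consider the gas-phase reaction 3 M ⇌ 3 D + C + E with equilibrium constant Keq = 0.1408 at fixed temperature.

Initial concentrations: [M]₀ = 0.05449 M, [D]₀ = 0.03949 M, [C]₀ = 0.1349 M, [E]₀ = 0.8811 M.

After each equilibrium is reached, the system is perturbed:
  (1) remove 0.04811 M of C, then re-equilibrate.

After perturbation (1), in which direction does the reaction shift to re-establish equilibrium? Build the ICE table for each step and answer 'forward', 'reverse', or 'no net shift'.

Direction: forward

Q₀ = 0.04524 vs Keq = 0.1408 ⇒ Q<K, forward
Step 1:
                   M          D          C          E
  init       0.05449    0.03949     0.1349     0.8811
  Δ        -0.008635   0.008635   0.002878   0.002878
  eq         0.04585    0.04813     0.1378      0.884
  solve Keq expr → x = 0.002878; check Q = 0.1408
Then remove 0.04811 M of C.
Step 2:
                   M          D          C          E
  init       0.04585    0.04813    0.08967      0.884
  Δ        -0.003248   0.003248   0.001083   0.001083
  eq         0.04261    0.05137    0.09075     0.8851
  solve Keq expr → x = 0.001083; check Q = 0.1408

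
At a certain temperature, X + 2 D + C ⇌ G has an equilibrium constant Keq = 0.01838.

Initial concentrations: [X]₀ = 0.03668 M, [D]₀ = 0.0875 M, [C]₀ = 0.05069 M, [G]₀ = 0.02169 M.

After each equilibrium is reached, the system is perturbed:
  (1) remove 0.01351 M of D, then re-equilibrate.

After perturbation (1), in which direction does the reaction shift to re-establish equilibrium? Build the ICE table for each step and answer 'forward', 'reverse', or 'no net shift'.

Direction: reverse

Q₀ = 1524 vs Keq = 0.01838 ⇒ Q>K, reverse
Step 1:
                    X           D           C           G
  Initial     0.03668      0.0875     0.05069     0.02169
  Change      0.02169     0.04338     0.02169    -0.02169
  Equil       0.05837      0.1309     0.07238  1.3300e-06
  solve Keq expr → x = -0.02169; check Q = 0.01838
Then remove 0.01351 M of D.
Step 2:
                    X           D           C           G
  Initial     0.05837      0.1174     0.07238  1.3300e-06
  Change   2.6040e-07  5.2080e-07  2.6040e-07 -2.6040e-07
  Equil       0.05837      0.1174     0.07238  1.0696e-06
  solve Keq expr → x = -2.6040e-07; check Q = 0.01838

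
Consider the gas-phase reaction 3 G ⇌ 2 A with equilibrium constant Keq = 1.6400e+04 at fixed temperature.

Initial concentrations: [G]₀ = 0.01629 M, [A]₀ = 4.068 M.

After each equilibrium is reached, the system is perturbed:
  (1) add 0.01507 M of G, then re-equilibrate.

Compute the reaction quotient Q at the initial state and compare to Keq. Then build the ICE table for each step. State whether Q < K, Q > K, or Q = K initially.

Q₀ = 3.8282e+06; Q > K (proceeds reverse)

Q₀ = 3.8282e+06 vs Keq = 1.6400e+04 ⇒ Q>K, reverse
Step 1:
                    G           A
  I           0.01629       4.068
  C            0.0831     -0.0554
  E           0.09939       4.013
  solve Keq expr → x = -0.0277; check Q = 1.6400e+04
Then add 0.01507 M of G.
Step 2:
                    G           A
  I            0.1145       4.013
  C          -0.01491    0.009937
  E           0.09955       4.023
  solve Keq expr → x = 0.004969; check Q = 1.6400e+04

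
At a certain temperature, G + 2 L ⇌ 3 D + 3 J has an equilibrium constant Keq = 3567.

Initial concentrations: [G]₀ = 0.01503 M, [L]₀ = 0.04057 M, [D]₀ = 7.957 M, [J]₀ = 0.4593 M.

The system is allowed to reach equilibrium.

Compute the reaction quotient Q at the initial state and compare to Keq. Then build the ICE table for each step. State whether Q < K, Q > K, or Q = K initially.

Q₀ = 1.9732e+06 vs Keq = 3567 ⇒ Q>K, reverse
Step 1:
                   G          L          D          J
  init       0.01503    0.04057      7.957     0.4593
  Δ          0.06555     0.1311    -0.1966    -0.1966
  eq         0.08058     0.1717       7.76     0.2627
  solve Keq expr → x = -0.06555; check Q = 3567

Q₀ = 1.9732e+06; Q > K (proceeds reverse)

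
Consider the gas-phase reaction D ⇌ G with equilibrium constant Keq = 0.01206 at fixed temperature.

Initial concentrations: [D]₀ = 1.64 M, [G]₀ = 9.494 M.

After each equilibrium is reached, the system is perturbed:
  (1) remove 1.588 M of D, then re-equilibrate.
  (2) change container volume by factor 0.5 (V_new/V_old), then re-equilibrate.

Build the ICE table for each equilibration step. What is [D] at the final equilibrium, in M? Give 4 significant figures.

[D]_eq = 18.86 M

Q₀ = 5.789 vs Keq = 0.01206 ⇒ Q>K, reverse
Step 1:
                    D           G
  Initial        1.64       9.494
  Change        9.361      -9.361
  Equil            11      0.1327
  solve Keq expr → x = -9.361; check Q = 0.01206
Then remove 1.588 M of D.
Step 2:
                    D           G
  Initial       9.413      0.1327
  Change      0.01892    -0.01892
  Equil         9.432      0.1138
  solve Keq expr → x = -0.01892; check Q = 0.01206
Then change container volume by factor 0.5 (V_new/V_old).
Step 3:
                    D           G
  Initial       18.86      0.2275
  Change            0           0
  Equil         18.86      0.2275
  solve Keq expr → x = 0; check Q = 0.01206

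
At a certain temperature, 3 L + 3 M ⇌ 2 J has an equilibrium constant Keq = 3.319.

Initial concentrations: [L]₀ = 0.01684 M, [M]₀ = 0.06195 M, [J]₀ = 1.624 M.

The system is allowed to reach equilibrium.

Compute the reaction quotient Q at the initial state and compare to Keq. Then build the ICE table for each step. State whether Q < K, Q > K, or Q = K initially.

Q₀ = 2.3229e+09 vs Keq = 3.319 ⇒ Q>K, reverse
Step 1:
                  L         M         J
  Initial   0.01684   0.06195     1.624
  Change     0.8032    0.8032   -0.5354
  Equil        0.82    0.8651     1.089
  solve Keq expr → x = -0.2677; check Q = 3.319

Q₀ = 2.3229e+09; Q > K (proceeds reverse)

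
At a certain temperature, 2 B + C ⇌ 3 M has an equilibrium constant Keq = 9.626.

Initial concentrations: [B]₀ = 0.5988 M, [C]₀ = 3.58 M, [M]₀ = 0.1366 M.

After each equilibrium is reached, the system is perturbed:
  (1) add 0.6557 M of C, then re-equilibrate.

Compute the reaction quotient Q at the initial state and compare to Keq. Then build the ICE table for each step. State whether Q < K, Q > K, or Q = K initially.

Q₀ = 0.001986; Q < K (proceeds forward)

Q₀ = 0.001986 vs Keq = 9.626 ⇒ Q<K, forward
Step 1:
                  B         C         M
  Initial    0.5988      3.58    0.1366
  Change    -0.4647   -0.2324    0.6971
  Equil      0.1341     3.348    0.8337
  solve Keq expr → x = 0.2324; check Q = 9.626
Then add 0.6557 M of C.
Step 2:
                  B         C         M
  Initial    0.1341     4.003    0.8337
  Change  -0.008561  -0.00428   0.01284
  Equil      0.1255     3.999    0.8465
  solve Keq expr → x = 0.00428; check Q = 9.626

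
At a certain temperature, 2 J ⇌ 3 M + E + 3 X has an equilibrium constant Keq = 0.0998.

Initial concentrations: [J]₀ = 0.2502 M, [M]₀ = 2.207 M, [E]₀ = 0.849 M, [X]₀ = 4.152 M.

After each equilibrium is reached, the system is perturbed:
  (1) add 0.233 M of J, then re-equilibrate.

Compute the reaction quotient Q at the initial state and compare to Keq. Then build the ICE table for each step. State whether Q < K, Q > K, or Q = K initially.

Q₀ = 1.0435e+04; Q > K (proceeds reverse)

Q₀ = 1.0435e+04 vs Keq = 0.0998 ⇒ Q>K, reverse
Step 1:
                  J         M         E         X
  Initial    0.2502     2.207     0.849     4.152
  Change      1.202    -1.804   -0.6012    -1.804
  Equil       1.453    0.4034    0.2478     2.348
  solve Keq expr → x = -0.6012; check Q = 0.0998
Then add 0.233 M of J.
Step 2:
                  J         M         E         X
  Initial     1.686    0.4034    0.2478     2.348
  Change   -0.01876   0.02813  0.009378   0.02813
  Equil       1.667    0.4315    0.2572     2.376
  solve Keq expr → x = 0.009378; check Q = 0.0998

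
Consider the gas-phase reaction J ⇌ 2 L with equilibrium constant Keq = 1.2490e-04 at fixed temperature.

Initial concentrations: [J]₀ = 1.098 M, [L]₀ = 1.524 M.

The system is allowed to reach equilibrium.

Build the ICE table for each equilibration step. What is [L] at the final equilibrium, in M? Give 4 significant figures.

Q₀ = 2.115 vs Keq = 1.2490e-04 ⇒ Q>K, reverse
Step 1:
                   J          L
  Initial      1.098      1.524
  Change      0.7544     -1.509
  Equil        1.852    0.01521
  solve Keq expr → x = -0.7544; check Q = 1.2490e-04

[L]_eq = 0.01521 M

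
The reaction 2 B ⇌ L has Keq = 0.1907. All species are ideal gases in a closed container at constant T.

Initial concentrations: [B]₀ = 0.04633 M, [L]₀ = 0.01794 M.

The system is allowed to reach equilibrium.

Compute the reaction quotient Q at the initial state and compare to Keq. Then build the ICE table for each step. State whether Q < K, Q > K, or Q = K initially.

Q₀ = 8.358; Q > K (proceeds reverse)

Q₀ = 8.358 vs Keq = 0.1907 ⇒ Q>K, reverse
Step 1:
                  B         L
  init      0.04633   0.01794
  Δ         0.03345  -0.01673
  eq        0.07978  0.001214
  solve Keq expr → x = -0.01673; check Q = 0.1907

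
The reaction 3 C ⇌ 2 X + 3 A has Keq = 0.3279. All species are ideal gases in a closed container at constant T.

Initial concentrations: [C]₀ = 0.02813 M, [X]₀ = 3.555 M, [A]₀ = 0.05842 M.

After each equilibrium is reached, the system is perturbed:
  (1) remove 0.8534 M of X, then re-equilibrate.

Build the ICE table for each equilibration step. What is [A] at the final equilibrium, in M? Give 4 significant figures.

Q₀ = 113.2 vs Keq = 0.3279 ⇒ Q>K, reverse
Step 1:
                    C           X           A
  Initial     0.02813       3.555     0.05842
  Change      0.03858    -0.02572    -0.03858
  Equil       0.06671       3.529     0.01984
  solve Keq expr → x = -0.01286; check Q = 0.3279
Then remove 0.8534 M of X.
Step 2:
                    C           X           A
  Initial     0.06671       2.676     0.01984
  Change    -0.002954    0.001969    0.002954
  Equil       0.06375       2.678      0.0228
  solve Keq expr → x = 9.8459e-04; check Q = 0.3279

[A]_eq = 0.0228 M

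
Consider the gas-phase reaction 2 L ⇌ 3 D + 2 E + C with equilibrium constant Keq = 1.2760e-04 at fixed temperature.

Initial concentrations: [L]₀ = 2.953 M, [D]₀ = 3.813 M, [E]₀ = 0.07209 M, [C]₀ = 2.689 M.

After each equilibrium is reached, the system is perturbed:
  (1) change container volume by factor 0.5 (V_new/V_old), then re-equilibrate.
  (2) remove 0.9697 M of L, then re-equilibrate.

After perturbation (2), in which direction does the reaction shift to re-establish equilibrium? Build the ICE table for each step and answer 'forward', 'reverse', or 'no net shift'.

Q₀ = 0.08884 vs Keq = 1.2760e-04 ⇒ Q>K, reverse
Step 1:
                   L          D          E          C
  init         2.953      3.813    0.07209      2.689
  Δ          0.06916    -0.1037   -0.06916   -0.03458
  eq           3.022      3.709   0.002933      2.654
  solve Keq expr → x = -0.03458; check Q = 1.2760e-04
Then change container volume by factor 0.5 (V_new/V_old).
Step 2:
                   L          D          E          C
  init         6.044      7.419   0.005866      5.309
  Δ         0.004396  -0.006594  -0.004396  -0.002198
  eq           6.049      7.412    0.00147      5.307
  solve Keq expr → x = -0.002198; check Q = 1.2760e-04
Then remove 0.9697 M of L.
Step 3:
                   L          D          E          C
  init         5.079      7.412    0.00147      5.307
  Δ       2.3548e-04 -3.5323e-04 -2.3548e-04 -1.1774e-04
  eq           5.079      7.412   0.001234      5.307
  solve Keq expr → x = -1.1774e-04; check Q = 1.2760e-04

Direction: reverse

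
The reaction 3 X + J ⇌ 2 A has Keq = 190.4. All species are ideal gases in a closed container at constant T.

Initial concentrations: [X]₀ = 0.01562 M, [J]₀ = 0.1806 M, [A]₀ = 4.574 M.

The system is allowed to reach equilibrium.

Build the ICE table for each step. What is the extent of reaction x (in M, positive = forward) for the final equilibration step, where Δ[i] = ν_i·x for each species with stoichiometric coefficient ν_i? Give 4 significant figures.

Q₀ = 3.0397e+07 vs Keq = 190.4 ⇒ Q>K, reverse
Step 1:
                   X          J          A
  I          0.01562     0.1806      4.574
  C            0.605     0.2017    -0.4033
  E           0.6206     0.3823      4.171
  solve Keq expr → x = -0.2017; check Q = 190.4

x = -0.2017 M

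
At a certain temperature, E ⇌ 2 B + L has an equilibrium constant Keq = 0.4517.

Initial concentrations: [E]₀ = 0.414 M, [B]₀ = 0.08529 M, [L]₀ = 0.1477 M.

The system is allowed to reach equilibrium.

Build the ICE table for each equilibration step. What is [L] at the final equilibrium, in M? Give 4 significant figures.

[L]_eq = 0.3583 M

Q₀ = 0.002595 vs Keq = 0.4517 ⇒ Q<K, forward
Step 1:
                   E          B          L
  init         0.414    0.08529     0.1477
  Δ          -0.2106     0.4211     0.2106
  eq          0.2034     0.5064     0.3583
  solve Keq expr → x = 0.2106; check Q = 0.4517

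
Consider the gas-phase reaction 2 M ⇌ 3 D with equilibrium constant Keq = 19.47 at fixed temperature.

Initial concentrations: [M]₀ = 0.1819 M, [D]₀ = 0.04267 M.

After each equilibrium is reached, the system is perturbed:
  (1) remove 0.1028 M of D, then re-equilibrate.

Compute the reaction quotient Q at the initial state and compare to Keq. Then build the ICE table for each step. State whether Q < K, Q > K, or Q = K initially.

Q₀ = 0.002348; Q < K (proceeds forward)

Q₀ = 0.002348 vs Keq = 19.47 ⇒ Q<K, forward
Step 1:
                  M         D
  I          0.1819   0.04267
  C         -0.1504    0.2256
  E         0.03149    0.2683
  solve Keq expr → x = 0.0752; check Q = 19.47
Then remove 0.1028 M of D.
Step 2:
                  M         D
  I         0.03149    0.1655
  C        -0.01338   0.02007
  E         0.01811    0.1855
  solve Keq expr → x = 0.006689; check Q = 19.47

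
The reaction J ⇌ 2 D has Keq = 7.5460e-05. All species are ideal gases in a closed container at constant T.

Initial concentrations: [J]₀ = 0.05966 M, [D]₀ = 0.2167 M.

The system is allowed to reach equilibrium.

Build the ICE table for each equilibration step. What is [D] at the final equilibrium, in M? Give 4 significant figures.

[D]_eq = 0.003542 M

Q₀ = 0.7871 vs Keq = 7.5460e-05 ⇒ Q>K, reverse
Step 1:
                   J          D
  init       0.05966     0.2167
  Δ           0.1066    -0.2132
  eq          0.1662   0.003542
  solve Keq expr → x = -0.1066; check Q = 7.5460e-05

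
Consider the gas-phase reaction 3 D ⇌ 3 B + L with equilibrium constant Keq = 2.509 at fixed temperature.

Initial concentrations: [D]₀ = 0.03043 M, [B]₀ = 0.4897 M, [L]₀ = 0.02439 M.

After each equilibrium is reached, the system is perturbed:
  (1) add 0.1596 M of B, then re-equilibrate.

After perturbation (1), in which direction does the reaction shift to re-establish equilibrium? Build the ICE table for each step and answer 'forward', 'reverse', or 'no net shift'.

Direction: reverse

Q₀ = 101.6 vs Keq = 2.509 ⇒ Q>K, reverse
Step 1:
                    D           B           L
  I           0.03043      0.4897     0.02439
  C           0.04172    -0.04172    -0.01391
  E           0.07215       0.448     0.01048
  solve Keq expr → x = -0.01391; check Q = 2.509
Then add 0.1596 M of B.
Step 2:
                    D           B           L
  I           0.07215      0.6076     0.01048
  C           0.01104    -0.01104   -0.003679
  E           0.08319      0.5965    0.006804
  solve Keq expr → x = -0.003679; check Q = 2.509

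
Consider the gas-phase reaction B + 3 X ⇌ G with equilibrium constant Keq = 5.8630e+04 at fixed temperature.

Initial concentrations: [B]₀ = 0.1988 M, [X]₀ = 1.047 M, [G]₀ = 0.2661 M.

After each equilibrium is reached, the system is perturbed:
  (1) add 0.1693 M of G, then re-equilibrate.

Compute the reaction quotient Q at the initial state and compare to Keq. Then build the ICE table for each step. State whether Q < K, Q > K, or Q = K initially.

Q₀ = 1.166; Q < K (proceeds forward)

Q₀ = 1.166 vs Keq = 5.8630e+04 ⇒ Q<K, forward
Step 1:
                   B          X          G
  Initial     0.1988      1.047     0.2661
  Change     -0.1987    -0.5961     0.1987
  Equil   8.6504e-05     0.4509     0.4648
  solve Keq expr → x = 0.1987; check Q = 5.8630e+04
Then add 0.1693 M of G.
Step 2:
                   B          X          G
  Initial 8.6504e-05     0.4509     0.6341
  Change  3.1428e-05 9.4283e-05 -3.1428e-05
  Equil   1.1793e-04      0.451     0.6341
  solve Keq expr → x = -3.1428e-05; check Q = 5.8630e+04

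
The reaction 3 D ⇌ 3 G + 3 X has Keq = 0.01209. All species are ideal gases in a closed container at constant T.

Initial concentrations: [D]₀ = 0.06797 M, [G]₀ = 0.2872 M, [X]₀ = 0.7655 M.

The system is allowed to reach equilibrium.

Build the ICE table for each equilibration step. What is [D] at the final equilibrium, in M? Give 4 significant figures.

[D]_eq = 0.2544 M

Q₀ = 33.84 vs Keq = 0.01209 ⇒ Q>K, reverse
Step 1:
                   D          G          X
  I          0.06797     0.2872     0.7655
  C           0.1864    -0.1864    -0.1864
  E           0.2544     0.1008     0.5791
  solve Keq expr → x = -0.06213; check Q = 0.01209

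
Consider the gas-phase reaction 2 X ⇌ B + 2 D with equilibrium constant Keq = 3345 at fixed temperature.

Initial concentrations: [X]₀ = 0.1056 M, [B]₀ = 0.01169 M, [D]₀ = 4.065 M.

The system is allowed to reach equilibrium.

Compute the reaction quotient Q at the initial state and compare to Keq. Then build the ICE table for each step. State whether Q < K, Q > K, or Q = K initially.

Q₀ = 17.32; Q < K (proceeds forward)

Q₀ = 17.32 vs Keq = 3345 ⇒ Q<K, forward
Step 1:
                    X           B           D
  Initial      0.1056     0.01169       4.065
  Change     -0.08861      0.0443     0.08861
  Equil       0.01699     0.05599       4.154
  solve Keq expr → x = 0.0443; check Q = 3345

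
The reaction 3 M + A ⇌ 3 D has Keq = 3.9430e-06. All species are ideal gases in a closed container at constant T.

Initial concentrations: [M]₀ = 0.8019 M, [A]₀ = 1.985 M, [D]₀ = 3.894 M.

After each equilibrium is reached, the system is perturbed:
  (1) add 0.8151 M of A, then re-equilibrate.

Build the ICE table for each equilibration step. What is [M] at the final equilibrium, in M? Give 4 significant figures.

[M]_eq = 4.58 M

Q₀ = 57.69 vs Keq = 3.9430e-06 ⇒ Q>K, reverse
Step 1:
                    M           A           D
  init         0.8019       1.985       3.894
  Δ             3.787       1.262      -3.787
  eq            4.589       3.247      0.1073
  solve Keq expr → x = -1.262; check Q = 3.9430e-06
Then add 0.8151 M of A.
Step 2:
                    M           A           D
  init          4.589       4.062      0.1073
  Δ         -0.008091   -0.002697    0.008091
  eq             4.58        4.06      0.1154
  solve Keq expr → x = 0.002697; check Q = 3.9430e-06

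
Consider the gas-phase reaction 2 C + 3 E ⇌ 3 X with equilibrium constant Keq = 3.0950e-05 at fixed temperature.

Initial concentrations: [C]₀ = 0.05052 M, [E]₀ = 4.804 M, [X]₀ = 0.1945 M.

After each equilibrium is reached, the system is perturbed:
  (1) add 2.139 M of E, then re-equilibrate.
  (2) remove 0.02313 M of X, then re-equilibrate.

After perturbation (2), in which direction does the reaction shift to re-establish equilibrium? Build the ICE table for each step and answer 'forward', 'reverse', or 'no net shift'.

Q₀ = 0.026 vs Keq = 3.0950e-05 ⇒ Q>K, reverse
Step 1:
                    C           E           X
  I           0.05052       4.804      0.1945
  C            0.1003      0.1504     -0.1504
  E            0.1508       4.954     0.04407
  solve Keq expr → x = -0.05014; check Q = 3.0950e-05
Then add 2.139 M of E.
Step 2:
                    C           E           X
  I            0.1508       7.093     0.04407
  C           -0.0106     -0.0159      0.0159
  E            0.1402       7.078     0.05997
  solve Keq expr → x = 0.0053; check Q = 3.0950e-05
Then remove 0.02313 M of X.
Step 3:
                    C           E           X
  I            0.1402       7.078     0.03684
  C          -0.01284    -0.01926     0.01926
  E            0.1274       7.058      0.0561
  solve Keq expr → x = 0.006419; check Q = 3.0950e-05

Direction: forward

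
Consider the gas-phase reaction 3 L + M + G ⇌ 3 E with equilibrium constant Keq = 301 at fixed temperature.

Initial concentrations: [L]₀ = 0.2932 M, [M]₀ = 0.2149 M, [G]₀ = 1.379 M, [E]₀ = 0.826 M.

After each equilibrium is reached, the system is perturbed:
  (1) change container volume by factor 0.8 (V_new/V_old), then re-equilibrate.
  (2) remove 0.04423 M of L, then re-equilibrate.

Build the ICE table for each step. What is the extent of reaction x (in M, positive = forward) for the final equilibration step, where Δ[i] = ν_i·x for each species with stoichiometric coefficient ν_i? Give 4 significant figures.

x = -0.01107 M

Q₀ = 75.45 vs Keq = 301 ⇒ Q<K, forward
Step 1:
                   L          M          G          E
  init        0.2932     0.2149      1.379      0.826
  Δ         -0.07992   -0.02664   -0.02664    0.07992
  eq          0.2133     0.1883      1.352     0.9059
  solve Keq expr → x = 0.02664; check Q = 301
Then change container volume by factor 0.8 (V_new/V_old).
Step 2:
                   L          M          G          E
  init        0.2666     0.2353       1.69      1.132
  Δ         -0.02765  -0.009217  -0.009217    0.02765
  eq          0.2389     0.2261      1.681       1.16
  solve Keq expr → x = 0.009217; check Q = 301
Then remove 0.04423 M of L.
Step 3:
                   L          M          G          E
  init        0.1947     0.2261      1.681       1.16
  Δ          0.03322    0.01107    0.01107   -0.03322
  eq          0.2279     0.2372      1.692      1.127
  solve Keq expr → x = -0.01107; check Q = 301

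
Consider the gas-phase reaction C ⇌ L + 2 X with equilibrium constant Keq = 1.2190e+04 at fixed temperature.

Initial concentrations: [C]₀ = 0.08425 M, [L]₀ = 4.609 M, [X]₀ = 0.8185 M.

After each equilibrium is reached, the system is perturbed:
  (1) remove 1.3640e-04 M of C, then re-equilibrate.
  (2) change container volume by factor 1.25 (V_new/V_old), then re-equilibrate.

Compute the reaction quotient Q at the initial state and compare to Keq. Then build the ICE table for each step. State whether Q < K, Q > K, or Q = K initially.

Q₀ = 36.65 vs Keq = 1.2190e+04 ⇒ Q<K, forward
Step 1:
                   C          L          X
  Initial    0.08425      4.609     0.8185
  Change    -0.08388    0.08388     0.1678
  Equil   3.7446e-04      4.693     0.9863
  solve Keq expr → x = 0.08388; check Q = 1.2190e+04
Then remove 1.3640e-04 M of C.
Step 2:
                   C          L          X
  Initial 2.3806e-04      4.693     0.9863
  Change  1.3618e-04 -1.3618e-04 -2.7236e-04
  Equil   3.7425e-04      4.693      0.986
  solve Keq expr → x = -1.3618e-04; check Q = 1.2190e+04
Then change container volume by factor 1.25 (V_new/V_old).
Step 3:
                   C          L          X
  Initial 2.9940e-04      3.754     0.7888
  Change  -1.0767e-04 1.0767e-04 2.1535e-04
  Equil   1.9172e-04      3.754      0.789
  solve Keq expr → x = 1.0767e-04; check Q = 1.2190e+04

Q₀ = 36.65; Q < K (proceeds forward)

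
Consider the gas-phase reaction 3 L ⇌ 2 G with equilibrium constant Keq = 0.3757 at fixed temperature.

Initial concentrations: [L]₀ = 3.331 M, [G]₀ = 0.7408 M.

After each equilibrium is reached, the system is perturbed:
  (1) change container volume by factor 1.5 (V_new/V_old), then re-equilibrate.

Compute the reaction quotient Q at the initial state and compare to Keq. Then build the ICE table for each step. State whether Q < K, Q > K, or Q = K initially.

Q₀ = 0.01485; Q < K (proceeds forward)

Q₀ = 0.01485 vs Keq = 0.3757 ⇒ Q<K, forward
Step 1:
                  L         G
  init        3.331    0.7408
  Δ          -1.385    0.9233
  eq          1.946     1.664
  solve Keq expr → x = 0.4616; check Q = 0.3757
Then change container volume by factor 1.5 (V_new/V_old).
Step 2:
                  L         G
  init        1.297     1.109
  Δ          0.1172  -0.07812
  eq          1.415     1.031
  solve Keq expr → x = -0.03906; check Q = 0.3757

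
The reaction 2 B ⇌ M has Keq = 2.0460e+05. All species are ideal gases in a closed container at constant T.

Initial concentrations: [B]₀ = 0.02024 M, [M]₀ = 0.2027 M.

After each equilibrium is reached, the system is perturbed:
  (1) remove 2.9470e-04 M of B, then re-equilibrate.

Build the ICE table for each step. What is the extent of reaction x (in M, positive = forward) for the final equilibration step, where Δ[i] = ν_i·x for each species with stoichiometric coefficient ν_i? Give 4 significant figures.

Q₀ = 494.8 vs Keq = 2.0460e+05 ⇒ Q<K, forward
Step 1:
                    B           M
  Initial     0.02024      0.2027
  Change     -0.01922    0.009611
  Equil      0.001019      0.2123
  solve Keq expr → x = 0.009611; check Q = 2.0460e+05
Then remove 2.9470e-04 M of B.
Step 2:
                    B           M
  Initial  7.2397e-04      0.2123
  Change   2.9435e-04 -1.4717e-04
  Equil      0.001018      0.2122
  solve Keq expr → x = -1.4717e-04; check Q = 2.0460e+05

x = -1.4717e-04 M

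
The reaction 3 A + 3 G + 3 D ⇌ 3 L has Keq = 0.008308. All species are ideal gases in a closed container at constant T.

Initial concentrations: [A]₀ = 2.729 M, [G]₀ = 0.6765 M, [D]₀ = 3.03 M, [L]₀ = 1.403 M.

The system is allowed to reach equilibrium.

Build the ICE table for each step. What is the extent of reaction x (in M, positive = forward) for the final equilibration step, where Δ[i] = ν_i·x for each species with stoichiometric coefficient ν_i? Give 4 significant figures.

x = -0.02526 M

Q₀ = 0.01578 vs Keq = 0.008308 ⇒ Q>K, reverse
Step 1:
                   A          G          D          L
  I            2.729     0.6765       3.03      1.403
  C          0.07578    0.07578    0.07578   -0.07578
  E            2.805     0.7523      3.106      1.327
  solve Keq expr → x = -0.02526; check Q = 0.008308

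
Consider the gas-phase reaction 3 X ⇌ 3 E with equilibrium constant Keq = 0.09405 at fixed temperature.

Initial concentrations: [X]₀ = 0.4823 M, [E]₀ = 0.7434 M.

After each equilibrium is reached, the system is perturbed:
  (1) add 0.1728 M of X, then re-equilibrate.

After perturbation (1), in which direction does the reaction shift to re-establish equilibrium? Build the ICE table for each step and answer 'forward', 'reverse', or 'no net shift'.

Direction: forward

Q₀ = 3.662 vs Keq = 0.09405 ⇒ Q>K, reverse
Step 1:
                    X           E
  Initial      0.4823      0.7434
  Change       0.3602     -0.3602
  Equil        0.8425      0.3832
  solve Keq expr → x = -0.1201; check Q = 0.09405
Then add 0.1728 M of X.
Step 2:
                    X           E
  Initial       1.015      0.3832
  Change     -0.05402     0.05402
  Equil        0.9613      0.4372
  solve Keq expr → x = 0.01801; check Q = 0.09405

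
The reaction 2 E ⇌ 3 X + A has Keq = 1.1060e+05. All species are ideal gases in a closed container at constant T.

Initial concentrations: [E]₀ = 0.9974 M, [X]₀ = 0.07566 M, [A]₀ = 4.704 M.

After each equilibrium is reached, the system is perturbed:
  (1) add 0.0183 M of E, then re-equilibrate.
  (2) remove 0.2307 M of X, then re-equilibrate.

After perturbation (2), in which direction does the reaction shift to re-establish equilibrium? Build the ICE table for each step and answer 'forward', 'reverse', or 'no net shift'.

Direction: forward

Q₀ = 0.002048 vs Keq = 1.1060e+05 ⇒ Q<K, forward
Step 1:
                    E           X           A
  I            0.9974     0.07566       4.704
  C           -0.9841       1.476      0.4921
  E           0.01325       1.552       5.196
  solve Keq expr → x = 0.4921; check Q = 1.1060e+05
Then add 0.0183 M of E.
Step 2:
                    E           X           A
  I           0.03155       1.552       5.196
  C          -0.01794     0.02691    0.008971
  E           0.01361       1.579       5.205
  solve Keq expr → x = 0.008971; check Q = 1.1060e+05
Then remove 0.2307 M of X.
Step 3:
                    E           X           A
  I           0.01361       1.348       5.205
  C         -0.002819    0.004229     0.00141
  E           0.01079       1.352       5.206
  solve Keq expr → x = 0.00141; check Q = 1.1060e+05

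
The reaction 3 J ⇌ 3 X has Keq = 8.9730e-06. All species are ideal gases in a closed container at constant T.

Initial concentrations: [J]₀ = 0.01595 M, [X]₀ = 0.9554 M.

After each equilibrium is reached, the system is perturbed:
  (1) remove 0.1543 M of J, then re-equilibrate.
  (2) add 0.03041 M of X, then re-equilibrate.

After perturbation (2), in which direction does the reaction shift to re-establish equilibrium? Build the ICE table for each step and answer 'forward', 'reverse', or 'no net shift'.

Direction: reverse

Q₀ = 2.1492e+05 vs Keq = 8.9730e-06 ⇒ Q>K, reverse
Step 1:
                   J          X
  I          0.01595     0.9554
  C           0.9356    -0.9356
  E           0.9516    0.01977
  solve Keq expr → x = -0.3119; check Q = 8.9730e-06
Then remove 0.1543 M of J.
Step 2:
                   J          X
  I           0.7973    0.01977
  C         0.003141  -0.003141
  E           0.8004    0.01663
  solve Keq expr → x = -0.001047; check Q = 8.9730e-06
Then add 0.03041 M of X.
Step 3:
                   J          X
  I           0.8004    0.04704
  C          0.02979   -0.02979
  E           0.8302    0.01725
  solve Keq expr → x = -0.00993; check Q = 8.9730e-06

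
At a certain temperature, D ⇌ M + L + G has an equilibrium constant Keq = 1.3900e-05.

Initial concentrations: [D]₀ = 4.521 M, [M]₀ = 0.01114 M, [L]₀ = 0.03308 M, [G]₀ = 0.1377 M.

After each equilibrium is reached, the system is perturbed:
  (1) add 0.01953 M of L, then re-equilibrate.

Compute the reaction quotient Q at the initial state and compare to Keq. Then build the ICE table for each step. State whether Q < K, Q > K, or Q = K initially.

Q₀ = 1.1224e-05 vs Keq = 1.3900e-05 ⇒ Q<K, forward
Step 1:
                    D           M           L           G
  Initial       4.521     0.01114     0.03308      0.1377
  Change     -0.00178     0.00178     0.00178     0.00178
  Equil         4.519     0.01292     0.03486      0.1395
  solve Keq expr → x = 0.00178; check Q = 1.3900e-05
Then add 0.01953 M of L.
Step 2:
                    D           M           L           G
  Initial       4.519     0.01292     0.05439      0.1395
  Change     0.003768   -0.003768   -0.003768   -0.003768
  Equil         4.523    0.009151     0.05062      0.1357
  solve Keq expr → x = -0.003768; check Q = 1.3900e-05

Q₀ = 1.1224e-05; Q < K (proceeds forward)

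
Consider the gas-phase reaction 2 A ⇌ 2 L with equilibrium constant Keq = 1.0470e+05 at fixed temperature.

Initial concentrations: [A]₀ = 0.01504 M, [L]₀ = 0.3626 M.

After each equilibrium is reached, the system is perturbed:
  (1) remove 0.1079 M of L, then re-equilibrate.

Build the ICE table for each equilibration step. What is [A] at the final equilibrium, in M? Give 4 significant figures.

[A]_eq = 8.3106e-04 M

Q₀ = 581.2 vs Keq = 1.0470e+05 ⇒ Q<K, forward
Step 1:
                  A         L
  I         0.01504    0.3626
  C        -0.01388   0.01388
  E        0.001163    0.3765
  solve Keq expr → x = 0.006938; check Q = 1.0470e+05
Then remove 0.1079 M of L.
Step 2:
                  A         L
  I        0.001163    0.2686
  C       -3.3244e-04 3.3244e-04
  E       8.3106e-04    0.2689
  solve Keq expr → x = 1.6622e-04; check Q = 1.0470e+05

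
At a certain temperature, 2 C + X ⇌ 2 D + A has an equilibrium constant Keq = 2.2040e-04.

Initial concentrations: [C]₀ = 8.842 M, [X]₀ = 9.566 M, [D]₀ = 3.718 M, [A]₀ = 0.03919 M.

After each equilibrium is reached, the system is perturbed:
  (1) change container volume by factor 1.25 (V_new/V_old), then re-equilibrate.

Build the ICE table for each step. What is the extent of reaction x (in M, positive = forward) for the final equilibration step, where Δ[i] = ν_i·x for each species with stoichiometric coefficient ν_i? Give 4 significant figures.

x = 0 M

Q₀ = 7.2437e-04 vs Keq = 2.2040e-04 ⇒ Q>K, reverse
Step 1:
                    C           X           D           A
  I             8.842       9.566       3.718     0.03919
  C           0.05346     0.02673    -0.05346    -0.02673
  E             8.895       9.593       3.665     0.01246
  solve Keq expr → x = -0.02673; check Q = 2.2040e-04
Then change container volume by factor 1.25 (V_new/V_old).
Step 2:
                    C           X           D           A
  I             7.116       7.674       2.932    0.009967
  C                 0           0           0           0
  E             7.116       7.674       2.932    0.009967
  solve Keq expr → x = 0; check Q = 2.2040e-04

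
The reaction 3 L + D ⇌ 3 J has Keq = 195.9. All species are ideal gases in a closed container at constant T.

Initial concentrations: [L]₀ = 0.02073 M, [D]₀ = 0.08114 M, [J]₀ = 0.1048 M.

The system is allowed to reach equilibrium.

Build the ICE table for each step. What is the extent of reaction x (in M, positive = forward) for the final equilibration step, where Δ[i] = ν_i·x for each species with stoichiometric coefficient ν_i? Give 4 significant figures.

Q₀ = 1592 vs Keq = 195.9 ⇒ Q>K, reverse
Step 1:
                   L          D          J
  Initial    0.02073    0.08114     0.1048
  Change      0.0145   0.004833    -0.0145
  Equil      0.03523    0.08597     0.0903
  solve Keq expr → x = -0.004833; check Q = 195.9

x = -0.004833 M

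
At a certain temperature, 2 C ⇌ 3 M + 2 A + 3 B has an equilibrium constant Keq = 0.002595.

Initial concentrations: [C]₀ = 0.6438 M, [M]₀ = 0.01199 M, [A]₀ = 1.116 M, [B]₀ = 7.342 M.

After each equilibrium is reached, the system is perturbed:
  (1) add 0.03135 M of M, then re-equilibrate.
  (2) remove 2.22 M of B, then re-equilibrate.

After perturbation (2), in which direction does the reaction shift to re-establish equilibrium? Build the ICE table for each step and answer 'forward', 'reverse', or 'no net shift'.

Q₀ = 0.00205 vs Keq = 0.002595 ⇒ Q<K, forward
Step 1:
                  C         M         A         B
  Initial    0.6438   0.01199     1.116     7.342
  Change  -6.4343e-04 9.6515e-04 6.4343e-04 9.6515e-04
  Equil      0.6432   0.01296     1.117     7.343
  solve Keq expr → x = 3.2172e-04; check Q = 0.002595
Then add 0.03135 M of M.
Step 2:
                  C         M         A         B
  Initial    0.6432   0.04431     1.117     7.343
  Change    0.02057  -0.03085  -0.02057  -0.03085
  Equil      0.6637   0.01345     1.096     7.312
  solve Keq expr → x = -0.01028; check Q = 0.002595
Then remove 2.22 M of B.
Step 3:
                  C         M         A         B
  Initial    0.6637   0.01345     1.096     5.092
  Change  -0.003816  0.005724  0.003816  0.005724
  Equil      0.6599   0.01918       1.1     5.098
  solve Keq expr → x = 0.001908; check Q = 0.002595

Direction: forward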